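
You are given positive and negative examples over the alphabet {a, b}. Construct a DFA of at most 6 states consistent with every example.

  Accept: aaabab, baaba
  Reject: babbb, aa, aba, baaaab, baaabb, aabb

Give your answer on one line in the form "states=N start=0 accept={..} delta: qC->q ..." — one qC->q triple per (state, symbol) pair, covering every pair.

states=4 start=0 accept={1} delta: 0a->0 0b->1 1a->2 1b->3 2a->1 2b->1 3a->1 3b->0

Fold the examples into a partial DFA from state 0: repeatedly fix the first undefined (state, symbol) met by the shortest-then-alphabetical prefix, trying targets in increasing order and rejecting any under which an Accept and a Reject string meet in one state with the same remainder; add a state when all current targets are rejected. Accepting states are where Accept strings end.
a: 0a undefined. 0a->0: ok.
b: 0b undefined. 0b->0: no, aaabab/babbb meet in 0. Open state 1: 0b->1.
ba: 1a undefined. 1a->0: no, aaabab/baaaab meet in 1. 1a->1: no, aaabab/baaaab meet in 1 with "b" left. Open state 2: 1a->2.
baa: 2a undefined. 2a->0: no, baaba/aba meet in 2. 2a->1: ok.
bab: 2b undefined. 2b->0: no, aaabab/aa meet in 0. 2b->1: ok.
aabb: 1b undefined. 1b->0: no, aaabab/babbb meet in 1. 1b->1: no, aaabab/babbb meet in 1. 1b->2: no, aaabab/babbb meet in 1. Open state 3: 1b->3.
baaba: 3a undefined. 3a->0: no, baaba/aa meet in 0. 3a->1: ok.
babbb: 3b undefined. 3b->0: ok.
All examples now run through 4 states with every (state, symbol) defined. Accept strings end in {1}, Reject strings end in {0,2,3}; accept={1}.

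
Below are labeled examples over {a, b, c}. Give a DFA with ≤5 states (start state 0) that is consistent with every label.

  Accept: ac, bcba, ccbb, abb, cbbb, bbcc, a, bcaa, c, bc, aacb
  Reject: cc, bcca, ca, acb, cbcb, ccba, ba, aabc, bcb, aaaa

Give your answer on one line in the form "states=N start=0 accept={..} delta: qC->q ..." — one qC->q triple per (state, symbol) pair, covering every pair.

Grow the machine one transition at a time. Run the examples from 0; the earliest place one falls off (shortest prefix, ties alphabetical) gets sent to the lowest-numbered state that keeps every Accept/Reject pair distinguishable — a pair clashes when both reach the same state with identical unread suffix — and to a fresh state only if none does.
a: 0a undefined. 0a->0: no, a/aaaa meet in 0. Open state 1: 0a->1.
b: 0b undefined. 0b->0: no, bbcc/cc meet in 0 with "cc" left. 0b->1: ok.
c: 0c undefined. 0c->0: no, a/ca meet in 1. 0c->1: no, ac/cc meet in 1 with "c" left. Open state 2: 0c->2.
aa: 1a undefined. 1a->0: no, ac/aabc meet in 1 with "c" left. 1a->1: no, a/ba meet in 1. 1a->2: no, c/ba meet in 2. Open state 3: 1a->3.
ab: 1b undefined. 1b->0: no, bbcc/cc meet in 2 with "c" left. 1b->1: ok.
ac: 1c undefined. 1c->0: no, bcba/ba meet in 3. 1c->1: no, ac/acb meet in 1. 1c->2: no, bbcc/cc meet in 2 with "c" left. 1c->3: no, ac/ba meet in 3. Open state 4: 1c->4.
ca: 2a undefined. 2a->0: ok.
cb: 2b undefined. 2b->0: ok.
cc: 2c undefined. 2c->0: ok.
aaa: 3a undefined. 3a->0: no, ccbb/aaaa meet in 1. 3a->1: ok.
aab: 3b undefined. 3b->0: no, c/aabc meet in 2. 3b->1: no, ac/aabc meet in 4. 3b->2: ok.
aac: 3c undefined. 3c->0: ok.
acb: 4b undefined. 4b->0: ok.
bca: 4a undefined. 4a->0: ok.
bcc: 4c undefined. 4c->0: no, bcba/bcca meet in 1. 4c->1: ok.
All examples now run through 5 states with every (state, symbol) defined. Accept strings end in {1,2,4}, Reject strings end in {0,3}; accept={1,2,4}.

states=5 start=0 accept={1,2,4} delta: 0a->1 0b->1 0c->2 1a->3 1b->1 1c->4 2a->0 2b->0 2c->0 3a->1 3b->2 3c->0 4a->0 4b->0 4c->1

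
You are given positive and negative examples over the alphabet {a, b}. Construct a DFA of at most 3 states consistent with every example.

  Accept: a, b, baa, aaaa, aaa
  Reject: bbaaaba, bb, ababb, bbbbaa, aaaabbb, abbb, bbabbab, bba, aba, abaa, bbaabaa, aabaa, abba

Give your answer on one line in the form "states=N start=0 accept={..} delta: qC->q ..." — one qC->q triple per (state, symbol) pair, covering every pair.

State merging on the prefix tree: take the shortest (then alphabetical) example prefix whose next move is undefined and point that move at state 0, else 1, else 2, ...; a target is out if some Accept/Reject pair would then sit in one state with the same input left (inseparable). If every existing state is out, open a new one.
a: 0a undefined. 0a->0: no, baa/abaa meet in 0 with "baa" left. Open state 1: 0a->1.
b: 0b undefined. 0b->0: no, a/bba meet in 1. 0b->1: ok.
aa: 1a undefined. 1a->0: no, a/aabaa meet in 1. 1a->1: ok.
ab: 1b undefined. 1b->0: no, a/bbaaaba meet in 1. 1b->1: no, a/bbaaaba meet in 1. Open state 2: 1b->2.
aba: 2a undefined. 2a->0: no, a/bbabbab meet in 1. 2a->1: no, a/bbaaaba meet in 1. 2a->2: ok.
abb: 2b undefined. 2b->0: no, a/bbaaaba meet in 1. 2b->1: no, a/bbaaaba meet in 1. 2b->2: ok.
All examples now run through 3 states with every (state, symbol) defined. Accept strings end in {1}, Reject strings end in {2}; accept={1}.

states=3 start=0 accept={1} delta: 0a->1 0b->1 1a->1 1b->2 2a->2 2b->2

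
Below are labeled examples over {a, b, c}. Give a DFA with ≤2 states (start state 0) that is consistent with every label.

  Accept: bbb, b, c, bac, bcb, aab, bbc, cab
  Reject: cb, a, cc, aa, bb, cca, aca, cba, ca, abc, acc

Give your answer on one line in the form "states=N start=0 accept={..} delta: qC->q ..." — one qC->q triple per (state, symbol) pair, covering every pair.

Fold the examples into a partial DFA from state 0: repeatedly fix the first undefined (state, symbol) met by the shortest-then-alphabetical prefix, trying targets in increasing order and rejecting any under which an Accept and a Reject string meet in one state with the same remainder; add a state when all current targets are rejected. Accepting states are where Accept strings end.
a: 0a undefined. 0a->0: ok.
b: 0b undefined. 0b->0: no, bbb/a meet in 0. Open state 1: 0b->1.
c: 0c undefined. 0c->0: no, b/cb meet in 1. 0c->1: ok.
ba: 1a undefined. 1a->0: ok.
bb: 1b undefined. 1b->0: ok.
bc: 1c undefined. 1c->0: ok.
All examples now run through 2 states with every (state, symbol) defined. Accept strings end in {1}, Reject strings end in {0}; accept={1}.

states=2 start=0 accept={1} delta: 0a->0 0b->1 0c->1 1a->0 1b->0 1c->0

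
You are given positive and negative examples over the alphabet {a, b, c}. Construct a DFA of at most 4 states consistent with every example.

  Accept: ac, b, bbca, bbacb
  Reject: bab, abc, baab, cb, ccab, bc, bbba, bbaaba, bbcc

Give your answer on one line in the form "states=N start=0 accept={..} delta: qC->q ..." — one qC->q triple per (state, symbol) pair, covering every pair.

Grow the machine one transition at a time. Run the examples from 0; the earliest place one falls off (shortest prefix, ties alphabetical) gets sent to the lowest-numbered state that keeps every Accept/Reject pair distinguishable — a pair clashes when both reach the same state with identical unread suffix — and to a fresh state only if none does.
a: 0a undefined. 0a->0: ok.
b: 0b undefined. 0b->0: no, ac/abc meet in 0 with "c" left. Open state 1: 0b->1.
c: 0c undefined. 0c->0: no, b/cb meet in 1. 0c->1: ok.
ba: 1a undefined. 1a->0: no, ac/bab meet in 1. 1a->1: ok.
bb: 1b undefined. 1b->0: no, ac/bbba meet in 1. 1b->1: no, ac/bab meet in 1. Open state 2: 1b->2.
bc: 1c undefined. 1c->0: no, ac/ccab meet in 1. 1c->1: no, ac/abc meet in 1. 1c->2: ok.
bba: 2a undefined. 2a->0: no, ac/ccab meet in 1. 2a->1: no, ac/bbaaba meet in 1. 2a->2: ok.
bbb: 2b undefined. 2b->0: ok.
bbc: 2c undefined. 2c->0: no, ac/bbcc meet in 1. 2c->1: no, bbacb/bab meet in 2. 2c->2: no, bbca/bab meet in 2. Open state 3: 2c->3.
bbca: 3a undefined. 3a->0: no, bbca/ccab meet in 0. 3a->1: ok.
bbcc: 3c undefined. 3c->0: ok.
bbacb: 3b undefined. 3b->0: no, bbacb/ccab meet in 0. 3b->1: ok.
All examples now run through 4 states with every (state, symbol) defined. Accept strings end in {1}, Reject strings end in {0,2}; accept={1}.

states=4 start=0 accept={1} delta: 0a->0 0b->1 0c->1 1a->1 1b->2 1c->2 2a->2 2b->0 2c->3 3a->1 3b->1 3c->0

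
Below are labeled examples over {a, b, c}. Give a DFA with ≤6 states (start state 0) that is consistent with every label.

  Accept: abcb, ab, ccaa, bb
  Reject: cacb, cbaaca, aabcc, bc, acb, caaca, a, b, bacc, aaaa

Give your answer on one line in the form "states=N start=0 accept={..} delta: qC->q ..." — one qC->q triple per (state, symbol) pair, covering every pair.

State merging on the prefix tree: take the shortest (then alphabetical) example prefix whose next move is undefined and point that move at state 0, else 1, else 2, ...; a target is out if some Accept/Reject pair would then sit in one state with the same input left (inseparable). If every existing state is out, open a new one.
a: 0a undefined. 0a->0: no, ab/b meet in 0 with "b" left. Open state 1: 0a->1.
b: 0b undefined. 0b->0: no, bb/b meet in 0. 0b->1: ok.
c: 0c undefined. 0c->0: ok.
aa: 1a undefined. 1a->0: no, ccaa/bacc meet in 0. 1a->1: no, ccaa/a meet in 1. Open state 2: 1a->2.
ab: 1b undefined. 1b->0: no, abcb/a meet in 1. 1b->1: no, abcb/cacb meet in 1 with "cb" left. 1b->2: ok.
ac: 1c undefined. 1c->0: ok.
aaa: 2a undefined. 2a->0: ok.
aab: 2b undefined. 2b->0: ok.
abc: 2c undefined. 2c->0: no, abcb/cacb meet in 1. 2c->1: no, abcb/caaca meet in 2. 2c->2: no, abcb/aabcc meet in 0. Open state 3: 2c->3.
abcb: 3b undefined. 3b->0: no, abcb/aabcc meet in 0. 3b->1: no, abcb/cacb meet in 1. 3b->2: ok.
bacc: 3c undefined. 3c->0: ok.
caaca: 3a undefined. 3a->0: ok.
All examples now run through 4 states with every (state, symbol) defined. Accept strings end in {2}, Reject strings end in {0,1}; accept={2}.

states=4 start=0 accept={2} delta: 0a->1 0b->1 0c->0 1a->2 1b->2 1c->0 2a->0 2b->0 2c->3 3a->0 3b->2 3c->0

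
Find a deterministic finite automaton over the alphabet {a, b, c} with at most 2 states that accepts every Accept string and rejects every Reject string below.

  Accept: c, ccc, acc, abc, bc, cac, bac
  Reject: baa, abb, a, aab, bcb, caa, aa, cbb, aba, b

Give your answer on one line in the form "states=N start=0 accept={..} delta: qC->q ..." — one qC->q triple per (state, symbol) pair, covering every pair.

states=2 start=0 accept={1} delta: 0a->0 0b->0 0c->1 1a->0 1b->0 1c->1

Fold the examples into a partial DFA from state 0: repeatedly fix the first undefined (state, symbol) met by the shortest-then-alphabetical prefix, trying targets in increasing order and rejecting any under which an Accept and a Reject string meet in one state with the same remainder; add a state when all current targets are rejected. Accepting states are where Accept strings end.
a: 0a undefined. 0a->0: ok.
b: 0b undefined. 0b->0: ok.
c: 0c undefined. 0c->0: no, c/baa meet in 0. Open state 1: 0c->1.
ca: 1a undefined. 1a->0: ok.
cb: 1b undefined. 1b->0: ok.
cc: 1c undefined. 1c->0: no, acc/baa meet in 0. 1c->1: ok.
All examples now run through 2 states with every (state, symbol) defined. Accept strings end in {1}, Reject strings end in {0}; accept={1}.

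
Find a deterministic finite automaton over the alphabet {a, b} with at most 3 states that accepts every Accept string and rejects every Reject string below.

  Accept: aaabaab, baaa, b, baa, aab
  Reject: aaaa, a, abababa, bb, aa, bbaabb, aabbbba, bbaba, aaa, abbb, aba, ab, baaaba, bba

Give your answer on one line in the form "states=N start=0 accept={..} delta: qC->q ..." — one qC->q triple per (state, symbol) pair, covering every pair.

Fold the examples into a partial DFA from state 0: repeatedly fix the first undefined (state, symbol) met by the shortest-then-alphabetical prefix, trying targets in increasing order and rejecting any under which an Accept and a Reject string meet in one state with the same remainder; add a state when all current targets are rejected. Accepting states are where Accept strings end.
a: 0a undefined. 0a->0: no, b/ab meet in 0 with "b" left. Open state 1: 0a->1.
b: 0b undefined. 0b->0: no, baaa/aaa meet in 1 with "aa" left. 0b->1: no, baaa/aaaa meet in 1 with "aaa" left. Open state 2: 0b->2.
aa: 1a undefined. 1a->0: ok.
ab: 1b undefined. 1b->0: ok.
ba: 2a undefined. 2a->0: no, baaa/aaaa meet in 0. 2a->1: no, baaa/a meet in 1. 2a->2: ok.
bb: 2b undefined. 2b->0: ok.
All examples now run through 3 states with every (state, symbol) defined. Accept strings end in {2}, Reject strings end in {0,1}; accept={2}.

states=3 start=0 accept={2} delta: 0a->1 0b->2 1a->0 1b->0 2a->2 2b->0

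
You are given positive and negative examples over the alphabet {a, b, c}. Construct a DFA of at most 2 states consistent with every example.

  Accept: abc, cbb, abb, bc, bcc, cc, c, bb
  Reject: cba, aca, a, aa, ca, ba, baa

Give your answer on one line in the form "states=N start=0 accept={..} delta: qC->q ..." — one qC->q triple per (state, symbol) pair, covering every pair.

State merging on the prefix tree: take the shortest (then alphabetical) example prefix whose next move is undefined and point that move at state 0, else 1, else 2, ...; a target is out if some Accept/Reject pair would then sit in one state with the same input left (inseparable). If every existing state is out, open a new one.
a: 0a undefined. 0a->0: ok.
b: 0b undefined. 0b->0: no, abb/a meet in 0. Open state 1: 0b->1.
c: 0c undefined. 0c->0: no, cc/aca meet in 0. 0c->1: ok.
ba: 1a undefined. 1a->0: ok.
bb: 1b undefined. 1b->0: no, abb/cba meet in 0. 1b->1: ok.
bc: 1c undefined. 1c->0: no, abc/cba meet in 0. 1c->1: ok.
All examples now run through 2 states with every (state, symbol) defined. Accept strings end in {1}, Reject strings end in {0}; accept={1}.

states=2 start=0 accept={1} delta: 0a->0 0b->1 0c->1 1a->0 1b->1 1c->1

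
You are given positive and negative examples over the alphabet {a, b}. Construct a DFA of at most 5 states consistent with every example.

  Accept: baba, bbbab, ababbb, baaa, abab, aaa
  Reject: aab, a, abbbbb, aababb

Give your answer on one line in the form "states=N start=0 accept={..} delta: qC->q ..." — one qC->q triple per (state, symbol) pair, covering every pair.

State merging on the prefix tree: take the shortest (then alphabetical) example prefix whose next move is undefined and point that move at state 0, else 1, else 2, ...; a target is out if some Accept/Reject pair would then sit in one state with the same input left (inseparable). If every existing state is out, open a new one.
a: 0a undefined. 0a->0: no, aaa/a meet in 0. Open state 1: 0a->1.
b: 0b undefined. 0b->0: ok.
aa: 1a undefined. 1a->0: no, baaa/a meet in 1. 1a->1: no, bbbab/aab meet in 1 with "b" left. Open state 2: 1a->2.
ab: 1b undefined. 1b->0: no, baba/a meet in 1. 1b->1: no, bbbab/a meet in 1. 1b->2: ok.
aaa: 2a undefined. 2a->0: ok.
aab: 2b undefined. 2b->0: no, baba/aab meet in 0. 2b->1: no, bbbab/abbbbb meet in 2. 2b->2: no, baba/aababb meet in 0. Open state 3: 2b->3.
aaba: 3a undefined. 3a->0: no, baba/aababb meet in 0. 3a->1: ok.
abbb: 3b undefined. 3b->0: no, baba/abbbbb meet in 0. 3b->1: ok.
All examples now run through 4 states with every (state, symbol) defined. Accept strings end in {0,2}, Reject strings end in {1,3}; accept={0,2}.

states=4 start=0 accept={0,2} delta: 0a->1 0b->0 1a->2 1b->2 2a->0 2b->3 3a->1 3b->1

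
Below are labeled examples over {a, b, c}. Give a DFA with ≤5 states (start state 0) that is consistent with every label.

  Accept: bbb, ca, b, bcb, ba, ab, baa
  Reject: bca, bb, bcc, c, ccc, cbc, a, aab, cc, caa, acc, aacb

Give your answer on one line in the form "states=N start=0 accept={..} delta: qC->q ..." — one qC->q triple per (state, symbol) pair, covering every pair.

states=4 start=0 accept={0,2,3} delta: 0a->1 0b->2 0c->1 1a->3 1b->0 1c->1 2a->2 2b->1 2c->0 3a->1 3b->1 3c->2

Grow the machine one transition at a time. Run the examples from 0; the earliest place one falls off (shortest prefix, ties alphabetical) gets sent to the lowest-numbered state that keeps every Accept/Reject pair distinguishable — a pair clashes when both reach the same state with identical unread suffix — and to a fresh state only if none does.
a: 0a undefined. 0a->0: no, b/aab meet in 0 with "b" left. Open state 1: 0a->1.
b: 0b undefined. 0b->0: no, bbb/bb meet in 0. 0b->1: no, b/a meet in 1. Open state 2: 0b->2.
c: 0c undefined. 0c->0: no, ca/a meet in 1. 0c->1: ok.
aa: 1a undefined. 1a->0: no, b/aab meet in 2. 1a->1: no, ca/c meet in 1. 1a->2: no, bcb/aacb meet in 2 with "cb" left. Open state 3: 1a->3.
ab: 1b undefined. 1b->0: ok.
ac: 1c undefined. 1c->0: no, ab/cc meet in 0. 1c->1: ok.
ba: 2a undefined. 2a->0: no, baa/c meet in 1. 2a->1: no, ba/c meet in 1. 2a->2: ok.
bb: 2b undefined. 2b->0: no, ab/bb meet in 0. 2b->1: ok.
bc: 2c undefined. 2c->0: ok.
aab: 3b undefined. 3b->0: no, bbb/aab meet in 0. 3b->1: ok.
aac: 3c undefined. 3c->0: no, b/aacb meet in 2. 3c->1: no, bbb/aacb meet in 0. 3c->2: ok.
caa: 3a undefined. 3a->0: no, bbb/caa meet in 0. 3a->1: ok.
All examples now run through 4 states with every (state, symbol) defined. Accept strings end in {0,2,3}, Reject strings end in {1}; accept={0,2,3}.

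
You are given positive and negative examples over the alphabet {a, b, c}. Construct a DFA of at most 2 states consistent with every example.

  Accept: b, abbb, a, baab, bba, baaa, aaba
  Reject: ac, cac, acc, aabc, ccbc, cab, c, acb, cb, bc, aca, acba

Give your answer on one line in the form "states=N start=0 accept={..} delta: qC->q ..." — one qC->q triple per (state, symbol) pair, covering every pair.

states=2 start=0 accept={0} delta: 0a->0 0b->0 0c->1 1a->1 1b->1 1c->1

Fold the examples into a partial DFA from state 0: repeatedly fix the first undefined (state, symbol) met by the shortest-then-alphabetical prefix, trying targets in increasing order and rejecting any under which an Accept and a Reject string meet in one state with the same remainder; add a state when all current targets are rejected. Accepting states are where Accept strings end.
a: 0a undefined. 0a->0: ok.
b: 0b undefined. 0b->0: ok.
c: 0c undefined. 0c->0: no, b/ac meet in 0. Open state 1: 0c->1.
ca: 1a undefined. 1a->0: no, b/cab meet in 0. 1a->1: ok.
cb: 1b undefined. 1b->0: no, b/cab meet in 0. 1b->1: ok.
cc: 1c undefined. 1c->0: no, b/cac meet in 0. 1c->1: ok.
All examples now run through 2 states with every (state, symbol) defined. Accept strings end in {0}, Reject strings end in {1}; accept={0}.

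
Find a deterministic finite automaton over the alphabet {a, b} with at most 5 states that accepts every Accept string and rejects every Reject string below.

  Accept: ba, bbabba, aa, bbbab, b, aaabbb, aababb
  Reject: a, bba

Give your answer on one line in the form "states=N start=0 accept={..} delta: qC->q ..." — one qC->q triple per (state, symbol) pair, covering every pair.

State merging on the prefix tree: take the shortest (then alphabetical) example prefix whose next move is undefined and point that move at state 0, else 1, else 2, ...; a target is out if some Accept/Reject pair would then sit in one state with the same input left (inseparable). If every existing state is out, open a new one.
a: 0a undefined. 0a->0: no, aa/a meet in 0. Open state 1: 0a->1.
b: 0b undefined. 0b->0: no, ba/a meet in 1. 0b->1: no, b/a meet in 1. Open state 2: 0b->2.
aa: 1a undefined. 1a->0: ok.
ba: 2a undefined. 2a->0: ok.
bb: 2b undefined. 2b->0: ok.
aaab: 1b undefined. 1b->0: ok.
All examples now run through 3 states with every (state, symbol) defined. Accept strings end in {0,2}, Reject strings end in {1}; accept={0,2}.

states=3 start=0 accept={0,2} delta: 0a->1 0b->2 1a->0 1b->0 2a->0 2b->0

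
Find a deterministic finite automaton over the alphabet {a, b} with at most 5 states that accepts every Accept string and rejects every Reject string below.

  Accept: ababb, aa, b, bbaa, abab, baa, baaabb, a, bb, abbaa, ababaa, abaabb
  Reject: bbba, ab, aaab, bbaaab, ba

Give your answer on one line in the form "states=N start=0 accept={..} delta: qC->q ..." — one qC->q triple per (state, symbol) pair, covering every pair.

Grow the machine one transition at a time. Run the examples from 0; the earliest place one falls off (shortest prefix, ties alphabetical) gets sent to the lowest-numbered state that keeps every Accept/Reject pair distinguishable — a pair clashes when both reach the same state with identical unread suffix — and to a fresh state only if none does.
a: 0a undefined. 0a->0: no, b/ab meet in 0 with "b" left. Open state 1: 0a->1.
b: 0b undefined. 0b->0: no, a/bbba meet in 1. 0b->1: no, aa/ba meet in 1 with "a" left. Open state 2: 0b->2.
aa: 1a undefined. 1a->0: ok.
ab: 1b undefined. 1b->0: no, aa/ab meet in 0. 1b->1: no, a/ab meet in 1. 1b->2: no, b/ab meet in 2. Open state 3: 1b->3.
ba: 2a undefined. 2a->0: no, aa/ba meet in 0. 2a->1: no, a/ba meet in 1. 2a->2: no, b/ba meet in 2. 2a->3: ok.
bb: 2b undefined. 2b->0: ok.
aba: 3a undefined. 3a->0: ok.
abb: 3b undefined. 3b->0: ok.
All examples now run through 4 states with every (state, symbol) defined. Accept strings end in {0,1,2}, Reject strings end in {3}; accept={0,1,2}.

states=4 start=0 accept={0,1,2} delta: 0a->1 0b->2 1a->0 1b->3 2a->3 2b->0 3a->0 3b->0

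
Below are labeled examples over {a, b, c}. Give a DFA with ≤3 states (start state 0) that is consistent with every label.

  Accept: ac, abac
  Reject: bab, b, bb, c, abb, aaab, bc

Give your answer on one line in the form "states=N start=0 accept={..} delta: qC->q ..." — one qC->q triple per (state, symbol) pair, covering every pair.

states=2 start=0 accept={1} delta: 0a->1 0b->0 0c->0 1a->0 1b->0 1c->1

Grow the machine one transition at a time. Run the examples from 0; the earliest place one falls off (shortest prefix, ties alphabetical) gets sent to the lowest-numbered state that keeps every Accept/Reject pair distinguishable — a pair clashes when both reach the same state with identical unread suffix — and to a fresh state only if none does.
a: 0a undefined. 0a->0: no, ac/c meet in 0 with "c" left. Open state 1: 0a->1.
b: 0b undefined. 0b->0: ok.
c: 0c undefined. 0c->0: ok.
aa: 1a undefined. 1a->0: ok.
ab: 1b undefined. 1b->0: ok.
ac: 1c undefined. 1c->0: no, ac/bab meet in 0. 1c->1: ok.
All examples now run through 2 states with every (state, symbol) defined. Accept strings end in {1}, Reject strings end in {0}; accept={1}.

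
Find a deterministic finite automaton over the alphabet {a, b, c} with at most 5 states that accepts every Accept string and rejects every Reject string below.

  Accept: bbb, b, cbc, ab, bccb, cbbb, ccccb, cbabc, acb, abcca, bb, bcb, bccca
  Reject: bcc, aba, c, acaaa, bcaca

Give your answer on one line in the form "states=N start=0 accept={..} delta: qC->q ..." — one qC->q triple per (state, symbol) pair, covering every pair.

states=4 start=0 accept={1,2} delta: 0a->0 0b->1 0c->0 1a->0 1b->1 1c->2 2a->0 2b->1 2c->3 3a->1 3b->1 3c->3

Fold the examples into a partial DFA from state 0: repeatedly fix the first undefined (state, symbol) met by the shortest-then-alphabetical prefix, trying targets in increasing order and rejecting any under which an Accept and a Reject string meet in one state with the same remainder; add a state when all current targets are rejected. Accepting states are where Accept strings end.
a: 0a undefined. 0a->0: ok.
b: 0b undefined. 0b->0: no, bbb/aba meet in 0. Open state 1: 0b->1.
c: 0c undefined. 0c->0: ok.
bb: 1b undefined. 1b->0: no, bb/c meet in 0. 1b->1: ok.
bc: 1c undefined. 1c->0: no, cbc/bcc meet in 0. 1c->1: no, bbb/bcc meet in 1. Open state 2: 1c->2.
aba: 1a undefined. 1a->0: ok.
bca: 2a undefined. 2a->0: ok.
bcb: 2b undefined. 2b->0: no, bcb/aba meet in 0. 2b->1: ok.
bcc: 2c undefined. 2c->0: no, abcca/bcc meet in 0. 2c->1: no, bbb/bcc meet in 1. 2c->2: no, cbc/bcc meet in 2. Open state 3: 2c->3.
bccb: 3b undefined. 3b->0: no, bccb/aba meet in 0. 3b->1: ok.
bccc: 3c undefined. 3c->0: no, bccca/aba meet in 0. 3c->1: no, bccca/aba meet in 0. 3c->2: no, bccca/aba meet in 0. 3c->3: ok.
abcca: 3a undefined. 3a->0: no, abcca/aba meet in 0. 3a->1: ok.
All examples now run through 4 states with every (state, symbol) defined. Accept strings end in {1,2}, Reject strings end in {0,3}; accept={1,2}.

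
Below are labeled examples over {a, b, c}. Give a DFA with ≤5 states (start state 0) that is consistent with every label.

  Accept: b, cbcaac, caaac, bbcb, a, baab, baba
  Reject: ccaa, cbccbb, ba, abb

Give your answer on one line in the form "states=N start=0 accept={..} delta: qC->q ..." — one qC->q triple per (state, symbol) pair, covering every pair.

states=4 start=0 accept={0,1,3} delta: 0a->0 0b->1 0c->1 1a->2 1b->2 1c->1 2a->2 2b->0 2c->3 3a->0 3b->0 3c->0

Fold the examples into a partial DFA from state 0: repeatedly fix the first undefined (state, symbol) met by the shortest-then-alphabetical prefix, trying targets in increasing order and rejecting any under which an Accept and a Reject string meet in one state with the same remainder; add a state when all current targets are rejected. Accepting states are where Accept strings end.
a: 0a undefined. 0a->0: ok.
b: 0b undefined. 0b->0: no, b/ba meet in 0. Open state 1: 0b->1.
c: 0c undefined. 0c->0: no, caaac/ccaa meet in 0. 0c->1: ok.
ba: 1a undefined. 1a->0: no, a/ba meet in 0. 1a->1: no, b/ba meet in 1. Open state 2: 1a->2.
bb: 1b undefined. 1b->0: no, bbcb/abb meet in 0. 1b->1: no, b/abb meet in 1. 1b->2: ok.
cc: 1c undefined. 1c->0: no, a/ccaa meet in 0. 1c->1: ok.
baa: 2a undefined. 2a->0: no, a/ccaa meet in 0. 2a->1: no, b/ccaa meet in 1. 2a->2: ok.
bab: 2b undefined. 2b->0: ok.
bbc: 2c undefined. 2c->0: no, caaac/cbccbb meet in 0. 2c->1: no, bbcb/ccaa meet in 2. 2c->2: no, b/cbccbb meet in 1. Open state 3: 2c->3.
bbcb: 3b undefined. 3b->0: ok.
cbca: 3a undefined. 3a->0: ok.
cbcc: 3c undefined. 3c->0: ok.
All examples now run through 4 states with every (state, symbol) defined. Accept strings end in {0,1,3}, Reject strings end in {2}; accept={0,1,3}.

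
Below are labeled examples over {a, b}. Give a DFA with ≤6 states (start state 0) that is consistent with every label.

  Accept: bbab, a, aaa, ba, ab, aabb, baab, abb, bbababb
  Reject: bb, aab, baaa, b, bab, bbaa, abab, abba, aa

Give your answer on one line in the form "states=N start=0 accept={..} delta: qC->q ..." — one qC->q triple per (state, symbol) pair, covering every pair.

states=4 start=0 accept={0,1} delta: 0a->1 0b->2 1a->2 1b->1 2a->0 2b->3 3a->1 3b->0

Grow the machine one transition at a time. Run the examples from 0; the earliest place one falls off (shortest prefix, ties alphabetical) gets sent to the lowest-numbered state that keeps every Accept/Reject pair distinguishable — a pair clashes when both reach the same state with identical unread suffix — and to a fresh state only if none does.
a: 0a undefined. 0a->0: no, a/aa meet in 0. Open state 1: 0a->1.
b: 0b undefined. 0b->0: no, bbab/bab meet in 1 with "b" left. 0b->1: no, bbab/abab meet in 1 with "bab" left. Open state 2: 0b->2.
aa: 1a undefined. 1a->0: no, aabb/bb meet in 2 with "b" left. 1a->1: no, a/aa meet in 1. 1a->2: ok.
ab: 1b undefined. 1b->0: no, aaa/abba meet in 2 with "a" left. 1b->1: ok.
ba: 2a undefined. 2a->0: ok.
bb: 2b undefined. 2b->0: no, aaa/bb meet in 0. 2b->1: no, bbab/bb meet in 1. 2b->2: no, bbab/bb meet in 2. Open state 3: 2b->3.
bba: 3a undefined. 3a->0: no, bbab/baaa meet in 2. 3a->1: ok.
aabb: 3b undefined. 3b->0: ok.
All examples now run through 4 states with every (state, symbol) defined. Accept strings end in {0,1}, Reject strings end in {2,3}; accept={0,1}.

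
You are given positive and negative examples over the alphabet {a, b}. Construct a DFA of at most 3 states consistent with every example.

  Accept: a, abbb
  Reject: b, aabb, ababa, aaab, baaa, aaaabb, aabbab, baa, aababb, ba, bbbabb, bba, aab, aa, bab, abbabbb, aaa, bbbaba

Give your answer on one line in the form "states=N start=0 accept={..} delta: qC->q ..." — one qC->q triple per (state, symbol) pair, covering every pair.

states=3 start=0 accept={1} delta: 0a->1 0b->2 1a->2 1b->1 2a->2 2b->2

State merging on the prefix tree: take the shortest (then alphabetical) example prefix whose next move is undefined and point that move at state 0, else 1, else 2, ...; a target is out if some Accept/Reject pair would then sit in one state with the same input left (inseparable). If every existing state is out, open a new one.
a: 0a undefined. 0a->0: no, a/aa meet in 0. Open state 1: 0a->1.
b: 0b undefined. 0b->0: no, a/ba meet in 1. 0b->1: no, a/b meet in 1. Open state 2: 0b->2.
aa: 1a undefined. 1a->0: no, a/aaa meet in 1. 1a->1: no, a/aa meet in 1. 1a->2: ok.
ab: 1b undefined. 1b->0: no, a/ababa meet in 1. 1b->1: ok.
ba: 2a undefined. 2a->0: no, a/aaaabb meet in 1. 2a->1: no, a/aaab meet in 1. 2a->2: ok.
bb: 2b undefined. 2b->0: no, a/ababa meet in 1. 2b->1: no, a/aabb meet in 1. 2b->2: ok.
All examples now run through 3 states with every (state, symbol) defined. Accept strings end in {1}, Reject strings end in {2}; accept={1}.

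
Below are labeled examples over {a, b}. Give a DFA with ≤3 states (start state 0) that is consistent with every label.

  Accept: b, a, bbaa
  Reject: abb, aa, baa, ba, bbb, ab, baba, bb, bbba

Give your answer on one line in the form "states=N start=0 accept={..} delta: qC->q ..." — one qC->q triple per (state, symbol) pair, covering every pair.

states=3 start=0 accept={1} delta: 0a->1 0b->1 1a->2 1b->2 2a->0 2b->2

Grow the machine one transition at a time. Run the examples from 0; the earliest place one falls off (shortest prefix, ties alphabetical) gets sent to the lowest-numbered state that keeps every Accept/Reject pair distinguishable — a pair clashes when both reach the same state with identical unread suffix — and to a fresh state only if none does.
a: 0a undefined. 0a->0: no, b/ab meet in 0 with "b" left. Open state 1: 0a->1.
b: 0b undefined. 0b->0: no, b/bbb meet in 0. 0b->1: ok.
aa: 1a undefined. 1a->0: no, b/baa meet in 1. 1a->1: no, b/aa meet in 1. Open state 2: 1a->2.
ab: 1b undefined. 1b->0: no, b/abb meet in 1. 1b->1: no, b/abb meet in 1. 1b->2: ok.
abb: 2b undefined. 2b->0: no, b/baba meet in 1. 2b->1: no, b/abb meet in 1. 2b->2: ok.
baa: 2a undefined. 2a->0: ok.
All examples now run through 3 states with every (state, symbol) defined. Accept strings end in {1}, Reject strings end in {0,2}; accept={1}.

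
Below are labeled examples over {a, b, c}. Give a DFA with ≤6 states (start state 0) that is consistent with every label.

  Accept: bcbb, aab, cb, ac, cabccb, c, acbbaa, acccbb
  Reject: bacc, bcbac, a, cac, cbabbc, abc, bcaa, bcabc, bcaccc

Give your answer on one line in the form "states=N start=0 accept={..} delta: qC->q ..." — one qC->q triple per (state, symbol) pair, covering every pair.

states=3 start=0 accept={1} delta: 0a->0 0b->1 0c->1 1a->1 1b->1 1c->2 2a->0 2b->1 2c->0

State merging on the prefix tree: take the shortest (then alphabetical) example prefix whose next move is undefined and point that move at state 0, else 1, else 2, ...; a target is out if some Accept/Reject pair would then sit in one state with the same input left (inseparable). If every existing state is out, open a new one.
a: 0a undefined. 0a->0: ok.
b: 0b undefined. 0b->0: no, aab/a meet in 0. Open state 1: 0b->1.
c: 0c undefined. 0c->0: no, ac/a meet in 0. 0c->1: ok.
ba: 1a undefined. 1a->0: no, aab/cac meet in 1. 1a->1: ok.
bc: 1c undefined. 1c->0: no, aab/bacc meet in 1. 1c->1: no, aab/bacc meet in 1. Open state 2: 1c->2.
cb: 1b undefined. 1b->0: no, aab/cbabbc meet in 1. 1b->1: ok.
bca: 2a undefined. 2a->0: ok.
bcb: 2b undefined. 2b->0: no, bcbb/bcbac meet in 1. 2b->1: ok.
accc: 2c undefined. 2c->0: ok.
All examples now run through 3 states with every (state, symbol) defined. Accept strings end in {1}, Reject strings end in {0,2}; accept={1}.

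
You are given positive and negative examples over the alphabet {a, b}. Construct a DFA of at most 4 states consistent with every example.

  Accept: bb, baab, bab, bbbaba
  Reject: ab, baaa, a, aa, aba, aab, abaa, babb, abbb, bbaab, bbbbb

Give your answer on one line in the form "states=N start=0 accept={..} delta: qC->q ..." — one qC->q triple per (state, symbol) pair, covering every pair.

Fold the examples into a partial DFA from state 0: repeatedly fix the first undefined (state, symbol) met by the shortest-then-alphabetical prefix, trying targets in increasing order and rejecting any under which an Accept and a Reject string meet in one state with the same remainder; add a state when all current targets are rejected. Accepting states are where Accept strings end.
a: 0a undefined. 0a->0: ok.
b: 0b undefined. 0b->0: no, bb/ab meet in 0. Open state 1: 0b->1.
ba: 1a undefined. 1a->0: no, bb/babb meet in 1 with "b" left. 1a->1: ok.
bb: 1b undefined. 1b->0: no, bb/a meet in 0. 1b->1: no, bb/ab meet in 1. Open state 2: 1b->2.
bba: 2a undefined. 2a->0: ok.
bbb: 2b undefined. 2b->0: no, bb/bbbbb meet in 2. 2b->1: no, bbbaba/a meet in 0. 2b->2: no, bb/babb meet in 2. Open state 3: 2b->3.
bbba: 3a undefined. 3a->0: no, bbbaba/ab meet in 1. 3a->1: no, bbbaba/a meet in 0. 3a->2: ok.
bbbb: 3b undefined. 3b->0: ok.
All examples now run through 4 states with every (state, symbol) defined. Accept strings end in {2}, Reject strings end in {0,1,3}; accept={2}.

states=4 start=0 accept={2} delta: 0a->0 0b->1 1a->1 1b->2 2a->0 2b->3 3a->2 3b->0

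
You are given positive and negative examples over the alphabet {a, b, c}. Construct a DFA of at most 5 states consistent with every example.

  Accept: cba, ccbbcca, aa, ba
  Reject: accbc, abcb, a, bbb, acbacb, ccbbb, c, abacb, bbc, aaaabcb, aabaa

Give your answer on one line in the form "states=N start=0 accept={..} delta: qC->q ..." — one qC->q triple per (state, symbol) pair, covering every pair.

states=3 start=0 accept={2} delta: 0a->1 0b->1 0c->0 1a->2 1b->1 1c->1 2a->0 2b->1 2c->0

Fold the examples into a partial DFA from state 0: repeatedly fix the first undefined (state, symbol) met by the shortest-then-alphabetical prefix, trying targets in increasing order and rejecting any under which an Accept and a Reject string meet in one state with the same remainder; add a state when all current targets are rejected. Accepting states are where Accept strings end.
a: 0a undefined. 0a->0: no, aa/a meet in 0. Open state 1: 0a->1.
b: 0b undefined. 0b->0: no, ba/a meet in 1. 0b->1: ok.
c: 0c undefined. 0c->0: ok.
aa: 1a undefined. 1a->0: no, cba/c meet in 0. 1a->1: no, cba/a meet in 1. Open state 2: 1a->2.
ab: 1b undefined. 1b->0: no, ccbbcca/abcb meet in 1. 1b->1: ok.
ac: 1c undefined. 1c->0: no, ccbbcca/abcb meet in 1. 1c->1: ok.
aaa: 2a undefined. 2a->0: ok.
aab: 2b undefined. 2b->0: no, cba/aabaa meet in 2. 2b->1: ok.
abac: 2c undefined. 2c->0: ok.
All examples now run through 3 states with every (state, symbol) defined. Accept strings end in {2}, Reject strings end in {0,1}; accept={2}.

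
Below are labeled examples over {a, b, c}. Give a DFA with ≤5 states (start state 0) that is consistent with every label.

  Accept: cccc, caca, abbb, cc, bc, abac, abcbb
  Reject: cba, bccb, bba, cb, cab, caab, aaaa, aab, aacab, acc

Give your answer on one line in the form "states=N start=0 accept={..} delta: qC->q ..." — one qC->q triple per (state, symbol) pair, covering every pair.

Grow the machine one transition at a time. Run the examples from 0; the earliest place one falls off (shortest prefix, ties alphabetical) gets sent to the lowest-numbered state that keeps every Accept/Reject pair distinguishable — a pair clashes when both reach the same state with identical unread suffix — and to a fresh state only if none does.
a: 0a undefined. 0a->0: no, cc/acc meet in 0 with "cc" left. Open state 1: 0a->1.
b: 0b undefined. 0b->0: ok.
c: 0c undefined. 0c->0: no, cccc/bccb meet in 0. 0c->1: no, bc/bba meet in 1. Open state 2: 0c->2.
aa: 1a undefined. 1a->0: ok.
ab: 1b undefined. 1b->0: no, abbb/aaaa meet in 0. 1b->1: no, abbb/bba meet in 1. 1b->2: ok.
ac: 1c undefined. 1c->0: no, bc/acc meet in 2. 1c->1: ok.
ca: 2a undefined. 2a->0: no, caca/cab meet in 0. 2a->1: no, caca/caab meet in 0. 2a->2: ok.
cb: 2b undefined. 2b->0: no, abbb/cb meet in 0. 2b->1: ok.
cc: 2c undefined. 2c->0: no, cccc/cba meet in 0. 2c->1: no, cccc/bba meet in 1. 2c->2: ok.
All examples now run through 3 states with every (state, symbol) defined. Accept strings end in {2}, Reject strings end in {0,1}; accept={2}.

states=3 start=0 accept={2} delta: 0a->1 0b->0 0c->2 1a->0 1b->2 1c->1 2a->2 2b->1 2c->2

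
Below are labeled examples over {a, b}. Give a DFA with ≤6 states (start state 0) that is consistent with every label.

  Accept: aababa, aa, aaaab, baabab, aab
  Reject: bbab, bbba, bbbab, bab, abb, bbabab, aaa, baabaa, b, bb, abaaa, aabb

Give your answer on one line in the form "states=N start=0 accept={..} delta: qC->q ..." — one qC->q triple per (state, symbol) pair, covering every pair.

Grow the machine one transition at a time. Run the examples from 0; the earliest place one falls off (shortest prefix, ties alphabetical) gets sent to the lowest-numbered state that keeps every Accept/Reject pair distinguishable — a pair clashes when both reach the same state with identical unread suffix — and to a fresh state only if none does.
a: 0a undefined. 0a->0: no, aa/aaa meet in 0. Open state 1: 0a->1.
b: 0b undefined. 0b->0: ok.
aa: 1a undefined. 1a->0: no, aa/baabaa meet in 0. 1a->1: no, aa/bbba meet in 1. Open state 2: 1a->2.
ab: 1b undefined. 1b->0: ok.
aaa: 2a undefined. 2a->0: no, aaaab/bbab meet in 0. 2a->1: ok.
aab: 2b undefined. 2b->0: no, aababa/bbba meet in 1. 2b->1: no, aaaab/bbba meet in 1. 2b->2: no, aababa/bbba meet in 1. Open state 3: 2b->3.
aaba: 3a undefined. 3a->0: no, aababa/bbba meet in 1. 3a->1: no, aababa/bbba meet in 1. 3a->2: ok.
aabb: 3b undefined. 3b->0: ok.
All examples now run through 4 states with every (state, symbol) defined. Accept strings end in {2,3}, Reject strings end in {0,1}; accept={2,3}.

states=4 start=0 accept={2,3} delta: 0a->1 0b->0 1a->2 1b->0 2a->1 2b->3 3a->2 3b->0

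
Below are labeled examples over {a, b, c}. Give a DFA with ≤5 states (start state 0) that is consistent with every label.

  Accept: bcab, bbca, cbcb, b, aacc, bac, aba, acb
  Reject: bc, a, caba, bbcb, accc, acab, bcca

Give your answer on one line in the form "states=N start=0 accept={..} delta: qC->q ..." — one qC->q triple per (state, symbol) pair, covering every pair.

State merging on the prefix tree: take the shortest (then alphabetical) example prefix whose next move is undefined and point that move at state 0, else 1, else 2, ...; a target is out if some Accept/Reject pair would then sit in one state with the same input left (inseparable). If every existing state is out, open a new one.
a: 0a undefined. 0a->0: ok.
b: 0b undefined. 0b->0: no, bcab/acab meet in 0 with "cab" left. Open state 1: 0b->1.
c: 0c undefined. 0c->0: no, b/acab meet in 1. 0c->1: no, cbcb/bbcb meet in 1 with "bcb" left. Open state 2: 0c->2.
ba: 1a undefined. 1a->0: no, aba/a meet in 0. 1a->1: no, bac/bc meet in 1 with "c" left. 1a->2: ok.
bb: 1b undefined. 1b->0: no, acb/bbcb meet in 2 with "b" left. 1b->1: ok.
bc: 1c undefined. 1c->0: no, bcab/bbcb meet in 1. 1c->1: no, bbca/bcca meet in 2. 1c->2: no, bcab/acab meet in 2 with "ab" left. Open state 3: 1c->3.
ca: 2a undefined. 2a->0: no, b/acab meet in 1. 2a->1: no, b/acab meet in 1. 2a->2: no, acb/acab meet in 2 with "b" left. 2a->3: ok.
cb: 2b undefined. 2b->0: no, cbcb/a meet in 0. 2b->1: no, cbcb/bbcb meet in 3 with "b" left. 2b->2: ok.
acc: 2c undefined. 2c->0: no, aacc/a meet in 0. 2c->1: ok.
bca: 3a undefined. 3a->0: no, bbca/a meet in 0. 3a->1: ok.
bcc: 3c undefined. 3c->0: ok.
cab: 3b undefined. 3b->0: ok.
All examples now run through 4 states with every (state, symbol) defined. Accept strings end in {1,2}, Reject strings end in {0,3}; accept={1,2}.

states=4 start=0 accept={1,2} delta: 0a->0 0b->1 0c->2 1a->2 1b->1 1c->3 2a->3 2b->2 2c->1 3a->1 3b->0 3c->0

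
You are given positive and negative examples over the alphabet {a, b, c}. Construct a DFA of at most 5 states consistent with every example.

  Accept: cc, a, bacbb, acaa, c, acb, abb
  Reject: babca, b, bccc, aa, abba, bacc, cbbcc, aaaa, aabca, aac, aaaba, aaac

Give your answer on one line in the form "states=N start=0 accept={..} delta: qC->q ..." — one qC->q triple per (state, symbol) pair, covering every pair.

State merging on the prefix tree: take the shortest (then alphabetical) example prefix whose next move is undefined and point that move at state 0, else 1, else 2, ...; a target is out if some Accept/Reject pair would then sit in one state with the same input left (inseparable). If every existing state is out, open a new one.
a: 0a undefined. 0a->0: no, a/aa meet in 0. Open state 1: 0a->1.
b: 0b undefined. 0b->0: ok.
c: 0c undefined. 0c->0: no, cc/b meet in 0. 0c->1: ok.
aa: 1a undefined. 1a->0: no, cc/aaac meet in 1 with "c" left. 1a->1: no, cc/aac meet in 1 with "c" left. Open state 2: 1a->2.
ab: 1b undefined. 1b->0: no, cc/cbbcc meet in 1 with "c" left. 1b->1: ok.
ac: 1c undefined. 1c->0: no, cc/b meet in 0. 1c->1: no, cc/bccc meet in 1. 1c->2: no, cc/aa meet in 2. Open state 3: 1c->3.
aaa: 2a undefined. 2a->0: no, a/aaaa meet in 1. 2a->1: no, cc/aaac meet in 3. 2a->2: ok.
aab: 2b undefined. 2b->0: no, a/aaaba meet in 1. 2b->1: ok.
aac: 2c undefined. 2c->0: ok.
aca: 3a undefined. 3a->0: ok.
acb: 3b undefined. 3b->0: no, bacbb/babca meet in 0. 3b->1: ok.
bacc: 3c undefined. 3c->0: ok.
All examples now run through 4 states with every (state, symbol) defined. Accept strings end in {1,3}, Reject strings end in {0,2}; accept={1,3}.

states=4 start=0 accept={1,3} delta: 0a->1 0b->0 0c->1 1a->2 1b->1 1c->3 2a->2 2b->1 2c->0 3a->0 3b->1 3c->0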